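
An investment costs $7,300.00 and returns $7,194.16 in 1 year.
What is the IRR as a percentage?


Formula: IRR = C1/C0 - 1
Substituting: IRR = $7,194.16 / $7,300.00 - 1
Ratio: 0.985501 - 1 = -0.014499
IRR = -1.4499%

-1.4499%


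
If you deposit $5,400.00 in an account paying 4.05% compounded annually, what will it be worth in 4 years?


Formula: FV = P * (1 + r)^n
Substituting: FV = $5,400.00 * (1 + 0.0405)^4
Growth factor: (1.0405)^4 = 1.17211
FV = $5,400.00 * 1.17211 = $6,329.39

$6,329.39


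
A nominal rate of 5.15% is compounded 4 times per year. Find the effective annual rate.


Formula: EAR = (1 + r/m)^m - 1
Period rate: r/m = 0.0515 / 4 = 0.012875
Compounding: (1 + 0.012875)^4 = 1.052503
EAR = 1.052503 - 1 = 0.052503

0.052503


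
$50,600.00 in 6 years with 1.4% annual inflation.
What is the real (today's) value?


Formula: Real value = nominal / (1 + inflation)^years
Price level: (1 + 0.014)^6 = 1.086995
Real value = $50,600.00 / 1.086995 = $46,550.33

$46,550.33


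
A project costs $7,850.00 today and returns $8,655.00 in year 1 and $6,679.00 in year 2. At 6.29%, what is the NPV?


Formula: NPV = C0 + C1/(1+r) + C2/(1+r)^2
Discount C1: $8,655.00 / (1 + 0.0629) = $8,142.82
Discount C2: $6,679.00 / (1 + 0.0629)^2 = $5,911.89
NPV = -$7,850.00 + $8,142.82 + $5,911.89 = $6,204.71

$6,204.71


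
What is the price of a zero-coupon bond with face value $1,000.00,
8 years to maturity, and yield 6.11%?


Formula: Price = FV / (1 + r)^n
Substituting: Price = $1,000.00 / (1 + 0.0611)^8
Discount factor: (1.0611)^8 = 1.607128
Price = $1,000.00 / 1.607128 = $622.23

$622.23


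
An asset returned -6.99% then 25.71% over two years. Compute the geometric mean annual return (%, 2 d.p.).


Formula: Geometric mean = ((1+r1)*(1+r2))^(1/2) - 1
Product: (1 + -0.0699) * (1 + 0.2571) = 0.9301 * 1.2571 = 1.169229
Square root: 1.169229^0.5 = 1.081309
Geometric mean = 1.081309 - 1 = 0.081309
As percentage: 8.13%

8.13%


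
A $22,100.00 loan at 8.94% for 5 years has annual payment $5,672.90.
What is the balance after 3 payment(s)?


Formula: Balance = PV*(1+r)^k - PMT*((1+r)^k - 1)/r
Growth: (1 + 0.0894)^3 = 1.292892
Accumulated factor: ((1+r)^k - 1)/r = 3.276192
Balance = $22,100.00 * 1.292892 - $5,672.90 * 3.276192
Balance = $9,987.39

$9,987.39


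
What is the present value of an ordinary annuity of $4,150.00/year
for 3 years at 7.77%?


Formula: PV = PMT * (1 - (1+r)^(-n)) / r
Discount factor: (1 + 0.0777)^(-3) = 0.798926
Bracket: 1 - 0.798926 = 0.201074
PV = $4,150.00 * 0.201074 / 0.0777 = $10,739.49

$10,739.49


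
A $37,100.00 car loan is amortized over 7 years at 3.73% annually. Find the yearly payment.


Formula: PMT = PV * r / (1 - (1+r)^(-n))
Denominator: 1 - (1 + 0.0373)^(-7) = 0.226128
Numerator: $37,100.00 * 0.0373 = 1383.83
PMT = 1383.83 / 0.226128 = $6,119.69

$6,119.69


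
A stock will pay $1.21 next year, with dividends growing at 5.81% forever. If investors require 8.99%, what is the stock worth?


Formula: P = D1 / (r - g)
Spread: r - g = 0.0899 - 0.0581 = 0.0318
Substituting: P = $1.21 / 0.0318
P = $38.05

$38.05


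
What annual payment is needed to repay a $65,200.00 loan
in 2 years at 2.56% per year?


Formula: PMT = PV * r / (1 - (1+r)^(-n))
Denominator: 1 - (1 + 0.0256)^(-2) = 0.049299
Numerator: $65,200.00 * 0.0256 = 1669.12
PMT = 1669.12 / 0.049299 = $33,857.11

$33,857.11


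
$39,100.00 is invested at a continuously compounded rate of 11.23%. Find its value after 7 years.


Formula: FV = P * e^(r*t)
Exponent: r*t = 0.1123 * 7 = 0.7861
e^(0.7861) = 2.19482
FV = $39,100.00 * 2.19482 = $85,817.46

$85,817.46


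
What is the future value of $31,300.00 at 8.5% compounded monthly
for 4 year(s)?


Formula: FV = P * (1 + r/m)^(m*t)
Period rate: r/m = 0.085 / 12 = 0.007083
Total periods: m*t = 12 * 4 = 48
Growth factor: (1 + 0.007083)^48 = 1.403265
FV = $31,300.00 * 1.403265 = $43,922.19

$43,922.19


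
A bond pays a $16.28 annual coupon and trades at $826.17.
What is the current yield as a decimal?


Formula: Current yield = annual coupon / price
Substituting: CY = $16.28 / $826.17
CY = 0.019705

0.019705


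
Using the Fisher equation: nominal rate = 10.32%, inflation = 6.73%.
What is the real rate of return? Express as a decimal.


Formula: (1 + r_real) = (1 + r_nom) / (1 + inflation)
Substituting: (1 + r_real) = 1.1032 / 1.0673
(1 + r_real) = 1.033636
r_real = 1.033636 - 1 = 0.033636

0.033636


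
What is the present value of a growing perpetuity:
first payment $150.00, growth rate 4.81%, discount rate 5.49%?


Formula: PV = C / (r - g)
Spread: r - g = 0.0549 - 0.0481 = 0.0068
Substituting: PV = $150.00 / 0.0068
PV = $22,058.82

$22,058.82


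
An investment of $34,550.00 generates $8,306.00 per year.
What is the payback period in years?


Formula: Payback = investment / annual cash flow
Substituting: Payback = $34,550.00 / $8,306.00
Payback = 4.1596 years

4.1596 years


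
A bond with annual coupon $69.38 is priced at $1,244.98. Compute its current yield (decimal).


Formula: Current yield = annual coupon / price
Substituting: CY = $69.38 / $1,244.98
CY = 0.055728

0.055728


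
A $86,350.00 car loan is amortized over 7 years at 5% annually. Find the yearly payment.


Formula: PMT = PV * r / (1 - (1+r)^(-n))
Denominator: 1 - (1 + 0.05)^(-7) = 0.289319
Numerator: $86,350.00 * 0.05 = 4317.5
PMT = 4317.5 / 0.289319 = $14,922.99

$14,922.99


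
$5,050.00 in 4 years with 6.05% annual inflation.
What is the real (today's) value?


Formula: Real value = nominal / (1 + inflation)^years
Price level: (1 + 0.0605)^4 = 1.264861
Real value = $5,050.00 / 1.264861 = $3,992.53

$3,992.53


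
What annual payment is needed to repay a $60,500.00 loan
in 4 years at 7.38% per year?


Formula: PMT = PV * r / (1 - (1+r)^(-n))
Denominator: 1 - (1 + 0.0738)^(-4) = 0.247847
Numerator: $60,500.00 * 0.0738 = 4464.9
PMT = 4464.9 / 0.247847 = $18,014.77

$18,014.77


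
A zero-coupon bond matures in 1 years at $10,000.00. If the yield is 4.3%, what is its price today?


Formula: Price = FV / (1 + r)^n
Substituting: Price = $10,000.00 / (1 + 0.043)^1
Discount factor: (1.043)^1 = 1.043
Price = $10,000.00 / 1.043 = $9,587.73

$9,587.73


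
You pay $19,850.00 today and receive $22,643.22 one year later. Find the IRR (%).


Formula: IRR = C1/C0 - 1
Substituting: IRR = $22,643.22 / $19,850.00 - 1
Ratio: 1.140716 - 1 = 0.140716
IRR = 14.0716%

14.0716%


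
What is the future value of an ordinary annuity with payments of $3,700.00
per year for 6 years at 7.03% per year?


Formula: FV = PMT * ((1+r)^n - 1) / r
Growth factor: (1 + 0.0703)^6 = 1.503257
Numerator: 1.503257 - 1 = 0.503257
FV = $3,700.00 * 0.503257 / 0.0703 = $26,487.20

$26,487.20


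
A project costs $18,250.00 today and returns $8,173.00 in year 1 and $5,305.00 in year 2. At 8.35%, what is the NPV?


Formula: NPV = C0 + C1/(1+r) + C2/(1+r)^2
Discount C1: $8,173.00 / (1 + 0.0835) = $7,543.15
Discount C2: $5,305.00 / (1 + 0.0835)^2 = $4,518.85
NPV = -$18,250.00 + $7,543.15 + $4,518.85 = -$6,188.01

-$6,188.01


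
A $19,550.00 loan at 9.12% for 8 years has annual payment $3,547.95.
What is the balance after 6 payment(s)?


Formula: Balance = PV*(1+r)^k - PMT*((1+r)^k - 1)/r
Growth: (1 + 0.0912)^6 = 1.688209
Accumulated factor: ((1+r)^k - 1)/r = 7.546148
Balance = $19,550.00 * 1.688209 - $3,547.95 * 7.546148
Balance = $6,231.12

$6,231.12


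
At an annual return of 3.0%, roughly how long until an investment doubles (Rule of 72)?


Formula: Years ≈ 72 / r
Substituting: Years ≈ 72 / 3.0
Years ≈ 24.0

24.0 years


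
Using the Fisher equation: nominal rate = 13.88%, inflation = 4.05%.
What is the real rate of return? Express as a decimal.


Formula: (1 + r_real) = (1 + r_nom) / (1 + inflation)
Substituting: (1 + r_real) = 1.1388 / 1.0405
(1 + r_real) = 1.094474
r_real = 1.094474 - 1 = 0.094474

0.094474


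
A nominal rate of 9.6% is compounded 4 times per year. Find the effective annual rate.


Formula: EAR = (1 + r/m)^m - 1
Period rate: r/m = 0.096 / 4 = 0.024
Compounding: (1 + 0.024)^4 = 1.099512
EAR = 1.099512 - 1 = 0.099512

0.099512


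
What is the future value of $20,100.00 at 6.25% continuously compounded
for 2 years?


Formula: FV = P * e^(r*t)
Exponent: r*t = 0.0625 * 2 = 0.125
e^(0.125) = 1.133148
FV = $20,100.00 * 1.133148 = $22,776.28

$22,776.28


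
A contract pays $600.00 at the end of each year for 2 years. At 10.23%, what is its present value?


Formula: PV = PMT * (1 - (1+r)^(-n)) / r
Discount factor: (1 + 0.1023)^(-2) = 0.823001
Bracket: 1 - 0.823001 = 0.176999
PV = $600.00 * 0.176999 / 0.1023 = $1,038.12

$1,038.12


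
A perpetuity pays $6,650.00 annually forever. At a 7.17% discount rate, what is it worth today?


Formula: PV = C / r
Substituting: PV = $6,650.00 / 0.0717
PV = $92,747.56

$92,747.56


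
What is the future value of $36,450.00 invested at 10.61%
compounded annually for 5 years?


Formula: FV = P * (1 + r)^n
Substituting: FV = $36,450.00 * (1 + 0.1061)^5
Growth factor: (1.1061)^5 = 1.655663
FV = $36,450.00 * 1.655663 = $60,348.92

$60,348.92


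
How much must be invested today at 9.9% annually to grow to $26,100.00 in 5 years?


Formula: PV = FV / (1 + r)^n
Substituting: PV = $26,100.00 / (1 + 0.099)^5
Discount factor: (1.099)^5 = 1.603203
PV = $26,100.00 / 1.603203 = $16,279.91

$16,279.91


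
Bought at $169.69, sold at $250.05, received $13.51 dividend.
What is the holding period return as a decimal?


Formula: HPR = (P1 - P0 + D) / P0
Gain: $250.05 - $169.69 + $13.51 = $93.87
HPR = $93.87 / $169.69 = 0.5532

0.5532


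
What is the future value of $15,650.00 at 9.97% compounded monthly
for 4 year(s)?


Formula: FV = P * (1 + r/m)^(m*t)
Period rate: r/m = 0.0997 / 12 = 0.008308
Total periods: m*t = 12 * 4 = 48
Growth factor: (1 + 0.008308)^48 = 1.487583
FV = $15,650.00 * 1.487583 = $23,280.67

$23,280.67


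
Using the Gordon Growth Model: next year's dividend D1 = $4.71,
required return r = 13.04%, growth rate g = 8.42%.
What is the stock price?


Formula: P = D1 / (r - g)
Spread: r - g = 0.1304 - 0.0842 = 0.0462
Substituting: P = $4.71 / 0.0462
P = $101.95

$101.95


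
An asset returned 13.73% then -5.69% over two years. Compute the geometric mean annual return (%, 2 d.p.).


Formula: Geometric mean = ((1+r1)*(1+r2))^(1/2) - 1
Product: (1 + 0.1373) * (1 + -0.0569) = 1.1373 * 0.9431 = 1.072588
Square root: 1.072588^0.5 = 1.035658
Geometric mean = 1.035658 - 1 = 0.035658
As percentage: 3.57%

3.57%


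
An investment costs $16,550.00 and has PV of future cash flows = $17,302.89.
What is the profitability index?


Formula: PI = PV(cash flows) / initial investment
Substituting: PI = $17,302.89 / $16,550.00
PI = 1.0455

1.0455


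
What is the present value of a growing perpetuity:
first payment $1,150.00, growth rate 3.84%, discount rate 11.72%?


Formula: PV = C / (r - g)
Spread: r - g = 0.1172 - 0.0384 = 0.0788
Substituting: PV = $1,150.00 / 0.0788
PV = $14,593.91

$14,593.91


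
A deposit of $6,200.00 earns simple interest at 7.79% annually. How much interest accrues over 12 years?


Formula: I = P * r * t
Substituting: I = $6,200.00 * 0.0779 * 12
Step: I = $6,200.00 * 0.9348
I = $5,795.76

$5,795.76


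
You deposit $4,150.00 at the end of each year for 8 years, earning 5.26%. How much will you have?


Formula: FV = PMT * ((1+r)^n - 1) / r
Growth factor: (1 + 0.0526)^8 = 1.506978
Numerator: 1.506978 - 1 = 0.506978
FV = $4,150.00 * 0.506978 / 0.0526 = $39,999.22

$39,999.22


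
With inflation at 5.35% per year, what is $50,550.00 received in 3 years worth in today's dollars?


Formula: Real value = nominal / (1 + inflation)^years
Price level: (1 + 0.0535)^3 = 1.16924
Real value = $50,550.00 / 1.16924 = $43,233.22

$43,233.22


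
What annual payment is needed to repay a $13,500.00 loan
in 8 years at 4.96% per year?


Formula: PMT = PV * r / (1 - (1+r)^(-n))
Denominator: 1 - (1 + 0.0496)^(-8) = 0.321094
Numerator: $13,500.00 * 0.0496 = 669.6
PMT = 669.6 / 0.321094 = $2,085.37

$2,085.37


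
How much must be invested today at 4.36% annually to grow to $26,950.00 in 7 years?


Formula: PV = FV / (1 + r)^n
Substituting: PV = $26,950.00 / (1 + 0.0436)^7
Discount factor: (1.0436)^7 = 1.348151
PV = $26,950.00 / 1.348151 = $19,990.34

$19,990.34


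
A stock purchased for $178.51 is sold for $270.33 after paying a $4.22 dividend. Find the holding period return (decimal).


Formula: HPR = (P1 - P0 + D) / P0
Gain: $270.33 - $178.51 + $4.22 = $96.04
HPR = $96.04 / $178.51 = 0.538

0.538


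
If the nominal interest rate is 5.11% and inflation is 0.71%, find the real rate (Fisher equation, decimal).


Formula: (1 + r_real) = (1 + r_nom) / (1 + inflation)
Substituting: (1 + r_real) = 1.0511 / 1.0071
(1 + r_real) = 1.04369
r_real = 1.04369 - 1 = 0.04369

0.04369


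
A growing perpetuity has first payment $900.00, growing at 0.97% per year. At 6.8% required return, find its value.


Formula: PV = C / (r - g)
Spread: r - g = 0.068 - 0.0097 = 0.0583
Substituting: PV = $900.00 / 0.0583
PV = $15,437.39

$15,437.39


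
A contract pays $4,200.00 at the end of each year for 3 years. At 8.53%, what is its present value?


Formula: PV = PMT * (1 - (1+r)^(-n)) / r
Discount factor: (1 + 0.0853)^(-3) = 0.782259
Bracket: 1 - 0.782259 = 0.217741
PV = $4,200.00 * 0.217741 / 0.0853 = $10,721.13

$10,721.13


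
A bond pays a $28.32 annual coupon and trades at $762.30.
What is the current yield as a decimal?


Formula: Current yield = annual coupon / price
Substituting: CY = $28.32 / $762.30
CY = 0.037151

0.037151


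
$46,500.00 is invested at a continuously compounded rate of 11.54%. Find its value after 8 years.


Formula: FV = P * e^(r*t)
Exponent: r*t = 0.1154 * 8 = 0.9232
e^(0.9232) = 2.517333
FV = $46,500.00 * 2.517333 = $117,055.98

$117,055.98


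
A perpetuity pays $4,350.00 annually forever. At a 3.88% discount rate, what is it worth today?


Formula: PV = C / r
Substituting: PV = $4,350.00 / 0.0388
PV = $112,113.40

$112,113.40


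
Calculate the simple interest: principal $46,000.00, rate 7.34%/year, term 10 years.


Formula: I = P * r * t
Substituting: I = $46,000.00 * 0.0734 * 10
Step: I = $46,000.00 * 0.734
I = $33,764.00

$33,764.00


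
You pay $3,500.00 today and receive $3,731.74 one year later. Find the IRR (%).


Formula: IRR = C1/C0 - 1
Substituting: IRR = $3,731.74 / $3,500.00 - 1
Ratio: 1.066211 - 1 = 0.066211
IRR = 6.6211%

6.6211%


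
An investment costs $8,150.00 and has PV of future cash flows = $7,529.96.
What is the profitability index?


Formula: PI = PV(cash flows) / initial investment
Substituting: PI = $7,529.96 / $8,150.00
PI = 0.9239

0.9239


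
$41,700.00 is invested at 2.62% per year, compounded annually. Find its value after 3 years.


Formula: FV = P * (1 + r)^n
Substituting: FV = $41,700.00 * (1 + 0.0262)^3
Growth factor: (1.0262)^3 = 1.080677
FV = $41,700.00 * 1.080677 = $45,064.24

$45,064.24


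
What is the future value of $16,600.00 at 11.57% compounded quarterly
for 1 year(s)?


Formula: FV = P * (1 + r/m)^(m*t)
Period rate: r/m = 0.1157 / 4 = 0.028925
Total periods: m*t = 4 * 1 = 4
Growth factor: (1 + 0.028925)^4 = 1.120817
FV = $16,600.00 * 1.120817 = $18,605.57

$18,605.57


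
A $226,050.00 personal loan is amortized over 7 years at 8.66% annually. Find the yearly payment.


Formula: PMT = PV * r / (1 - (1+r)^(-n))
Denominator: 1 - (1 + 0.0866)^(-7) = 0.440871
Numerator: $226,050.00 * 0.0866 = 19575.93
PMT = 19575.93 / 0.440871 = $44,402.86

$44,402.86


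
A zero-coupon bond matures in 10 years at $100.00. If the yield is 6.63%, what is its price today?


Formula: Price = FV / (1 + r)^n
Substituting: Price = $100.00 / (1 + 0.0663)^10
Discount factor: (1.0663)^10 = 1.900177
Price = $100.00 / 1.900177 = $52.63

$52.63


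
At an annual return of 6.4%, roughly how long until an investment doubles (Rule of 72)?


Formula: Years ≈ 72 / r
Substituting: Years ≈ 72 / 6.4
Years ≈ 11.2

11.2 years


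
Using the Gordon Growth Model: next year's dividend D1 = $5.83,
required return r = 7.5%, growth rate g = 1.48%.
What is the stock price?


Formula: P = D1 / (r - g)
Spread: r - g = 0.075 - 0.0148 = 0.0602
Substituting: P = $5.83 / 0.0602
P = $96.84

$96.84


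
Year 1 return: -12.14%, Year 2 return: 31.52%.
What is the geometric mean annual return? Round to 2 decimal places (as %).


Formula: Geometric mean = ((1+r1)*(1+r2))^(1/2) - 1
Product: (1 + -0.1214) * (1 + 0.3152) = 0.8786 * 1.3152 = 1.155535
Square root: 1.155535^0.5 = 1.074958
Geometric mean = 1.074958 - 1 = 0.074958
As percentage: 7.50%

7.50%


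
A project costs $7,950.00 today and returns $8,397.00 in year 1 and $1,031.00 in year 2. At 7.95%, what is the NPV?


Formula: NPV = C0 + C1/(1+r) + C2/(1+r)^2
Discount C1: $8,397.00 / (1 + 0.0795) = $7,778.60
Discount C2: $1,031.00 / (1 + 0.0795)^2 = $884.74
NPV = -$7,950.00 + $7,778.60 + $884.74 = $713.34

$713.34


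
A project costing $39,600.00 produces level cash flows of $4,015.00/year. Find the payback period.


Formula: Payback = investment / annual cash flow
Substituting: Payback = $39,600.00 / $4,015.00
Payback = 9.863 years

9.863 years


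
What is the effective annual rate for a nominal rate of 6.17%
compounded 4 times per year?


Formula: EAR = (1 + r/m)^m - 1
Period rate: r/m = 0.0617 / 4 = 0.015425
Compounding: (1 + 0.015425)^4 = 1.063142
EAR = 1.063142 - 1 = 0.063142

0.063142


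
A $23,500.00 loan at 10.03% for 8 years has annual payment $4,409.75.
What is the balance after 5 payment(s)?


Formula: Balance = PV*(1+r)^k - PMT*((1+r)^k - 1)/r
Growth: (1 + 0.1003)^5 = 1.612707
Accumulated factor: ((1+r)^k - 1)/r = 6.108747
Balance = $23,500.00 * 1.612707 - $4,409.75 * 6.108747
Balance = $10,960.57

$10,960.57


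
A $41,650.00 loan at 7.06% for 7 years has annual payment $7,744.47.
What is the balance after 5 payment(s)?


Formula: Balance = PV*(1+r)^k - PMT*((1+r)^k - 1)/r
Growth: (1 + 0.0706)^5 = 1.406489
Accumulated factor: ((1+r)^k - 1)/r = 5.757628
Balance = $41,650.00 * 1.406489 - $7,744.47 * 5.757628
Balance = $13,990.47

$13,990.47


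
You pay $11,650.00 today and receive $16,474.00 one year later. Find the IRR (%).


Formula: IRR = C1/C0 - 1
Substituting: IRR = $16,474.00 / $11,650.00 - 1
Ratio: 1.414077 - 1 = 0.414077
IRR = 41.4077%

41.4077%


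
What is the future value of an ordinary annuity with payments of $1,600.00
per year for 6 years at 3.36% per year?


Formula: FV = PMT * ((1+r)^n - 1) / r
Growth factor: (1 + 0.0336)^6 = 1.219312
Numerator: 1.219312 - 1 = 0.219312
FV = $1,600.00 * 0.219312 / 0.0336 = $10,443.45

$10,443.45


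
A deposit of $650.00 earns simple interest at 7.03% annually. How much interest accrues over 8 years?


Formula: I = P * r * t
Substituting: I = $650.00 * 0.0703 * 8
Step: I = $650.00 * 0.5624
I = $365.56

$365.56


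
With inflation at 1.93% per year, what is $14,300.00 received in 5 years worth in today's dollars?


Formula: Real value = nominal / (1 + inflation)^years
Price level: (1 + 0.0193)^5 = 1.100297
Real value = $14,300.00 / 1.100297 = $12,996.49

$12,996.49


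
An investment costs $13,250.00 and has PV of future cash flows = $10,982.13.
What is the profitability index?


Formula: PI = PV(cash flows) / initial investment
Substituting: PI = $10,982.13 / $13,250.00
PI = 0.8288

0.8288


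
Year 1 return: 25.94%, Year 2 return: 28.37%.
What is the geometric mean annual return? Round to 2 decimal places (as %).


Formula: Geometric mean = ((1+r1)*(1+r2))^(1/2) - 1
Product: (1 + 0.2594) * (1 + 0.2837) = 1.2594 * 1.2837 = 1.616692
Square root: 1.616692^0.5 = 1.271492
Geometric mean = 1.271492 - 1 = 0.271492
As percentage: 27.15%

27.15%


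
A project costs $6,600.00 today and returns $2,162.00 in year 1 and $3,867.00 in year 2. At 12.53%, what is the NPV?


Formula: NPV = C0 + C1/(1+r) + C2/(1+r)^2
Discount C1: $2,162.00 / (1 + 0.1253) = $1,921.27
Discount C2: $3,867.00 / (1 + 0.1253)^2 = $3,053.78
NPV = -$6,600.00 + $1,921.27 + $3,053.78 = -$1,624.96

-$1,624.96


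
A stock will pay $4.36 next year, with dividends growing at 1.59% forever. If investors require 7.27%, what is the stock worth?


Formula: P = D1 / (r - g)
Spread: r - g = 0.0727 - 0.0159 = 0.0568
Substituting: P = $4.36 / 0.0568
P = $76.76

$76.76


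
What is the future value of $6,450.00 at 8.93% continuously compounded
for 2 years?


Formula: FV = P * e^(r*t)
Exponent: r*t = 0.0893 * 2 = 0.1786
e^(0.1786) = 1.195542
FV = $6,450.00 * 1.195542 = $7,711.25

$7,711.25


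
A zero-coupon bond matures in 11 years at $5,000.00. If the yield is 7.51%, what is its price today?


Formula: Price = FV / (1 + r)^n
Substituting: Price = $5,000.00 / (1 + 0.0751)^11
Discount factor: (1.0751)^11 = 2.217877
Price = $5,000.00 / 2.217877 = $2,254.41

$2,254.41


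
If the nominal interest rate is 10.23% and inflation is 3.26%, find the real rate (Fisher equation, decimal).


Formula: (1 + r_real) = (1 + r_nom) / (1 + inflation)
Substituting: (1 + r_real) = 1.1023 / 1.0326
(1 + r_real) = 1.0675
r_real = 1.0675 - 1 = 0.0675

0.0675


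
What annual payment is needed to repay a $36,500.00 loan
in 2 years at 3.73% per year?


Formula: PMT = PV * r / (1 - (1+r)^(-n))
Denominator: 1 - (1 + 0.0373)^(-2) = 0.070624
Numerator: $36,500.00 * 0.0373 = 1361.45
PMT = 1361.45 / 0.070624 = $19,277.32

$19,277.32


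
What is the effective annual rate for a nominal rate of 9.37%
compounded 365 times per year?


Formula: EAR = (1 + r/m)^m - 1
Period rate: r/m = 0.0937 / 365 = 0.000257
Compounding: (1 + 0.000257)^365 = 1.098217
EAR = 1.098217 - 1 = 0.098217

0.098217


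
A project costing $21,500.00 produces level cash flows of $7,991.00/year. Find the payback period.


Formula: Payback = investment / annual cash flow
Substituting: Payback = $21,500.00 / $7,991.00
Payback = 2.6905 years

2.6905 years


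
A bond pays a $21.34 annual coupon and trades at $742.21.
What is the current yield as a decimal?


Formula: Current yield = annual coupon / price
Substituting: CY = $21.34 / $742.21
CY = 0.028752

0.028752


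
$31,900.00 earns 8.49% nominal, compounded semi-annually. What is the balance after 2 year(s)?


Formula: FV = P * (1 + r/m)^(m*t)
Period rate: r/m = 0.0849 / 2 = 0.04245
Total periods: m*t = 2 * 2 = 4
Growth factor: (1 + 0.04245)^4 = 1.180921
FV = $31,900.00 * 1.180921 = $37,671.39

$37,671.39


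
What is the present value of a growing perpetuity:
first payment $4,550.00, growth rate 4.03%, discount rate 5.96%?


Formula: PV = C / (r - g)
Spread: r - g = 0.0596 - 0.0403 = 0.0193
Substituting: PV = $4,550.00 / 0.0193
PV = $235,751.30

$235,751.30


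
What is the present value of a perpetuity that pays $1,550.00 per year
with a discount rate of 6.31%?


Formula: PV = C / r
Substituting: PV = $1,550.00 / 0.0631
PV = $24,564.18

$24,564.18


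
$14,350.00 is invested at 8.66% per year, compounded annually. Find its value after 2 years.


Formula: FV = P * (1 + r)^n
Substituting: FV = $14,350.00 * (1 + 0.0866)^2
Growth factor: (1.0866)^2 = 1.1807
FV = $14,350.00 * 1.1807 = $16,943.04

$16,943.04


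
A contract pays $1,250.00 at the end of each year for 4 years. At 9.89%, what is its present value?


Formula: PV = PMT * (1 - (1+r)^(-n)) / r
Discount factor: (1 + 0.0989)^(-4) = 0.685752
Bracket: 1 - 0.685752 = 0.314248
PV = $1,250.00 * 0.314248 / 0.0989 = $3,971.79

$3,971.79


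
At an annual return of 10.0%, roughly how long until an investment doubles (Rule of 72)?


Formula: Years ≈ 72 / r
Substituting: Years ≈ 72 / 10.0
Years ≈ 7.2

7.2 years


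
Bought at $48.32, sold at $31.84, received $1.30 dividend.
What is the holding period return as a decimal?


Formula: HPR = (P1 - P0 + D) / P0
Gain: $31.84 - $48.32 + $1.30 = -$15.18
HPR = -$15.18 / $48.32 = -0.3142

-0.3142


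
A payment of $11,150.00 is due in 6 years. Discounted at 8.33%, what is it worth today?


Formula: PV = FV / (1 + r)^n
Substituting: PV = $11,150.00 / (1 + 0.0833)^6
Discount factor: (1.0833)^6 = 1.61619
PV = $11,150.00 / 1.61619 = $6,898.94

$6,898.94


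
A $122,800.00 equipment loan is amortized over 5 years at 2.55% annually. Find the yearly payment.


Formula: PMT = PV * r / (1 - (1+r)^(-n))
Denominator: 1 - (1 + 0.0255)^(-5) = 0.118298
Numerator: $122,800.00 * 0.0255 = 3131.4
PMT = 3131.4 / 0.118298 = $26,470.37

$26,470.37


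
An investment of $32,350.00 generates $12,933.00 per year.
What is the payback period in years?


Formula: Payback = investment / annual cash flow
Substituting: Payback = $32,350.00 / $12,933.00
Payback = 2.5014 years

2.5014 years


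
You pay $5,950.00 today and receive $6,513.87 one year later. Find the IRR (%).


Formula: IRR = C1/C0 - 1
Substituting: IRR = $6,513.87 / $5,950.00 - 1
Ratio: 1.094768 - 1 = 0.094768
IRR = 9.4768%

9.4768%


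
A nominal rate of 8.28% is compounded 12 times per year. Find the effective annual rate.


Formula: EAR = (1 + r/m)^m - 1
Period rate: r/m = 0.0828 / 12 = 0.0069
Compounding: (1 + 0.0069)^12 = 1.086016
EAR = 1.086016 - 1 = 0.086016

0.086016


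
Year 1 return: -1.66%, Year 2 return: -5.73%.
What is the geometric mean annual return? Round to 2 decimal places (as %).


Formula: Geometric mean = ((1+r1)*(1+r2))^(1/2) - 1
Product: (1 + -0.0166) * (1 + -0.0573) = 0.9834 * 0.9427 = 0.927051
Square root: 0.927051^0.5 = 0.962835
Geometric mean = 0.962835 - 1 = -0.037165
As percentage: -3.72%

-3.72%


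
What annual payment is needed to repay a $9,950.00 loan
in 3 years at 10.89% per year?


Formula: PMT = PV * r / (1 - (1+r)^(-n))
Denominator: 1 - (1 + 0.1089)^(-3) = 0.26663
Numerator: $9,950.00 * 0.1089 = 1083.555
PMT = 1083.555 / 0.26663 = $4,063.88

$4,063.88


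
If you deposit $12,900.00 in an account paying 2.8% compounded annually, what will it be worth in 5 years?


Formula: FV = P * (1 + r)^n
Substituting: FV = $12,900.00 * (1 + 0.028)^5
Growth factor: (1.028)^5 = 1.148063
FV = $12,900.00 * 1.148063 = $14,810.01

$14,810.01


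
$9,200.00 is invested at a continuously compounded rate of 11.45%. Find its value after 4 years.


Formula: FV = P * e^(r*t)
Exponent: r*t = 0.1145 * 4 = 0.458
e^(0.458) = 1.580909
FV = $9,200.00 * 1.580909 = $14,544.36

$14,544.36


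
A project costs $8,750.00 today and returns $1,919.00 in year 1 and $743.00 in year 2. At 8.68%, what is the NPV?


Formula: NPV = C0 + C1/(1+r) + C2/(1+r)^2
Discount C1: $1,919.00 / (1 + 0.0868) = $1,765.73
Discount C2: $743.00 / (1 + 0.0868)^2 = $629.06
NPV = -$8,750.00 + $1,765.73 + $629.06 = -$6,355.21

-$6,355.21


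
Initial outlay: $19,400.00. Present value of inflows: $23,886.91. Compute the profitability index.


Formula: PI = PV(cash flows) / initial investment
Substituting: PI = $23,886.91 / $19,400.00
PI = 1.2313

1.2313


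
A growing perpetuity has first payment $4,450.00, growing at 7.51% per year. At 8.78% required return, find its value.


Formula: PV = C / (r - g)
Spread: r - g = 0.0878 - 0.0751 = 0.0127
Substituting: PV = $4,450.00 / 0.0127
PV = $350,393.70

$350,393.70


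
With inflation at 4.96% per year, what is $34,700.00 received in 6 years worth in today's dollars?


Formula: Real value = nominal / (1 + inflation)^years
Price level: (1 + 0.0496)^6 = 1.337035
Real value = $34,700.00 / 1.337035 = $25,952.94

$25,952.94


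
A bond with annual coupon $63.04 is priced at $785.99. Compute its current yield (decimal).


Formula: Current yield = annual coupon / price
Substituting: CY = $63.04 / $785.99
CY = 0.080205

0.080205


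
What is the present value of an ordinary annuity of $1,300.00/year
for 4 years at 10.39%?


Formula: PV = PMT * (1 - (1+r)^(-n)) / r
Discount factor: (1 + 0.1039)^(-4) = 0.673412
Bracket: 1 - 0.673412 = 0.326588
PV = $1,300.00 * 0.326588 / 0.1039 = $4,086.27

$4,086.27


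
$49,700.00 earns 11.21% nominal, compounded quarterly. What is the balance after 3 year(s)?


Formula: FV = P * (1 + r/m)^(m*t)
Period rate: r/m = 0.1121 / 4 = 0.028025
Total periods: m*t = 4 * 3 = 12
Growth factor: (1 + 0.028025)^12 = 1.393298
FV = $49,700.00 * 1.393298 = $69,246.93

$69,246.93


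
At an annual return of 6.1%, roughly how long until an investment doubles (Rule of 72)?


Formula: Years ≈ 72 / r
Substituting: Years ≈ 72 / 6.1
Years ≈ 11.8

11.8 years


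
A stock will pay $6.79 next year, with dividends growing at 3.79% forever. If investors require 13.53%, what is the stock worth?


Formula: P = D1 / (r - g)
Spread: r - g = 0.1353 - 0.0379 = 0.0974
Substituting: P = $6.79 / 0.0974
P = $69.71

$69.71


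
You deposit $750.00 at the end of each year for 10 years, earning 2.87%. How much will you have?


Formula: FV = PMT * ((1+r)^n - 1) / r
Growth factor: (1 + 0.0287)^10 = 1.32705
Numerator: 1.32705 - 1 = 0.32705
FV = $750.00 * 0.32705 / 0.0287 = $8,546.61

$8,546.61


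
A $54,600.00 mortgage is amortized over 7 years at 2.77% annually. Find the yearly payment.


Formula: PMT = PV * r / (1 - (1+r)^(-n))
Denominator: 1 - (1 + 0.0277)^(-7) = 0.174085
Numerator: $54,600.00 * 0.0277 = 1512.42
PMT = 1512.42 / 0.174085 = $8,687.84

$8,687.84


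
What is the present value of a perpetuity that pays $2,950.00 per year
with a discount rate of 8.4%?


Formula: PV = C / r
Substituting: PV = $2,950.00 / 0.084
PV = $35,119.05

$35,119.05


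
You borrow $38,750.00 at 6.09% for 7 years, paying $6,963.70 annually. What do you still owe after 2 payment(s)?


Formula: Balance = PV*(1+r)^k - PMT*((1+r)^k - 1)/r
Growth: (1 + 0.0609)^2 = 1.125509
Accumulated factor: ((1+r)^k - 1)/r = 2.0609
Balance = $38,750.00 * 1.125509 - $6,963.70 * 2.0609
Balance = $29,261.98

$29,261.98


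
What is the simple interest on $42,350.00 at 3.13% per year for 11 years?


Formula: I = P * r * t
Substituting: I = $42,350.00 * 0.0313 * 11
Step: I = $42,350.00 * 0.3443
I = $14,581.11

$14,581.11


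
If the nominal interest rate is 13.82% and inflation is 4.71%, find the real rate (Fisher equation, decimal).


Formula: (1 + r_real) = (1 + r_nom) / (1 + inflation)
Substituting: (1 + r_real) = 1.1382 / 1.0471
(1 + r_real) = 1.087002
r_real = 1.087002 - 1 = 0.087002

0.087002


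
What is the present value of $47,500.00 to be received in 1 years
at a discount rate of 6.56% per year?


Formula: PV = FV / (1 + r)^n
Substituting: PV = $47,500.00 / (1 + 0.0656)^1
Discount factor: (1.0656)^1 = 1.0656
PV = $47,500.00 / 1.0656 = $44,575.83

$44,575.83


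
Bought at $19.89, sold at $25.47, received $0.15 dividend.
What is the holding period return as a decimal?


Formula: HPR = (P1 - P0 + D) / P0
Gain: $25.47 - $19.89 + $0.15 = $5.73
HPR = $5.73 / $19.89 = 0.2881

0.2881


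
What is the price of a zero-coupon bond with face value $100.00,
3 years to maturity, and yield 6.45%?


Formula: Price = FV / (1 + r)^n
Substituting: Price = $100.00 / (1 + 0.0645)^3
Discount factor: (1.0645)^3 = 1.206249
Price = $100.00 / 1.206249 = $82.90

$82.90


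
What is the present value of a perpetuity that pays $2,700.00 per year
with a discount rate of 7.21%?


Formula: PV = C / r
Substituting: PV = $2,700.00 / 0.0721
PV = $37,447.99

$37,447.99


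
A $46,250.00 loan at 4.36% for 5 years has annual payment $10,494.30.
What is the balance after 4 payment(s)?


Formula: Balance = PV*(1+r)^k - PMT*((1+r)^k - 1)/r
Growth: (1 + 0.0436)^4 = 1.186141
Accumulated factor: ((1+r)^k - 1)/r = 4.269287
Balance = $46,250.00 * 1.186141 - $10,494.30 * 4.269287
Balance = $10,055.84

$10,055.84


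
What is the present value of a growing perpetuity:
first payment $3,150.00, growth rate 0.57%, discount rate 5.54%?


Formula: PV = C / (r - g)
Spread: r - g = 0.0554 - 0.0057 = 0.0497
Substituting: PV = $3,150.00 / 0.0497
PV = $63,380.28

$63,380.28


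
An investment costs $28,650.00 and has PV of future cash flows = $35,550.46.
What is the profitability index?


Formula: PI = PV(cash flows) / initial investment
Substituting: PI = $35,550.46 / $28,650.00
PI = 1.2409

1.2409


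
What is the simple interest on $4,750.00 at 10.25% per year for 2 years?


Formula: I = P * r * t
Substituting: I = $4,750.00 * 0.1025 * 2
Step: I = $4,750.00 * 0.205
I = $973.75

$973.75


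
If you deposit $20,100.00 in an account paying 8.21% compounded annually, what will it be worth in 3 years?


Formula: FV = P * (1 + r)^n
Substituting: FV = $20,100.00 * (1 + 0.0821)^3
Growth factor: (1.0821)^3 = 1.267075
FV = $20,100.00 * 1.267075 = $25,468.20

$25,468.20


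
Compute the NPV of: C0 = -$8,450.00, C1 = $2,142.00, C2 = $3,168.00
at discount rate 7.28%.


Formula: NPV = C0 + C1/(1+r) + C2/(1+r)^2
Discount C1: $2,142.00 / (1 + 0.0728) = $1,996.64
Discount C2: $3,168.00 / (1 + 0.0728)^2 = $2,752.63
NPV = -$8,450.00 + $1,996.64 + $2,752.63 = -$3,700.73

-$3,700.73


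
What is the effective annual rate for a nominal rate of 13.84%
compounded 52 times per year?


Formula: EAR = (1 + r/m)^m - 1
Period rate: r/m = 0.1384 / 52 = 0.002662
Compounding: (1 + 0.002662)^52 = 1.148224
EAR = 1.148224 - 1 = 0.148224

0.148224


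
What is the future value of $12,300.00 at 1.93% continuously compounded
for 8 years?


Formula: FV = P * e^(r*t)
Exponent: r*t = 0.0193 * 8 = 0.1544
e^(0.1544) = 1.166958
FV = $12,300.00 * 1.166958 = $14,353.58

$14,353.58


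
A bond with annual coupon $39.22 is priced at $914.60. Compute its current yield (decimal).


Formula: Current yield = annual coupon / price
Substituting: CY = $39.22 / $914.60
CY = 0.042882

0.042882


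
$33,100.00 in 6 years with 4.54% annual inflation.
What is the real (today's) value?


Formula: Real value = nominal / (1 + inflation)^years
Price level: (1 + 0.0454)^6 = 1.305254
Real value = $33,100.00 / 1.305254 = $25,359.05

$25,359.05


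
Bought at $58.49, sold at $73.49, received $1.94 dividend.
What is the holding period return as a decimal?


Formula: HPR = (P1 - P0 + D) / P0
Gain: $73.49 - $58.49 + $1.94 = $16.94
HPR = $16.94 / $58.49 = 0.2896

0.2896


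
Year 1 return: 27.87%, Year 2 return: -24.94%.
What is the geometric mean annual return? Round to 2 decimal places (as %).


Formula: Geometric mean = ((1+r1)*(1+r2))^(1/2) - 1
Product: (1 + 0.2787) * (1 + -0.2494) = 1.2787 * 0.7506 = 0.959792
Square root: 0.959792^0.5 = 0.97969
Geometric mean = 0.97969 - 1 = -0.02031
As percentage: -2.03%

-2.03%


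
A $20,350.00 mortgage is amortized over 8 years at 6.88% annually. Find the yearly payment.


Formula: PMT = PV * r / (1 - (1+r)^(-n))
Denominator: 1 - (1 + 0.0688)^(-8) = 0.412743
Numerator: $20,350.00 * 0.0688 = 1400.08
PMT = 1400.08 / 0.412743 = $3,392.14

$3,392.14


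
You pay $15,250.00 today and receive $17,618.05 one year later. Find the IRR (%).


Formula: IRR = C1/C0 - 1
Substituting: IRR = $17,618.05 / $15,250.00 - 1
Ratio: 1.155282 - 1 = 0.155282
IRR = 15.5282%

15.5282%


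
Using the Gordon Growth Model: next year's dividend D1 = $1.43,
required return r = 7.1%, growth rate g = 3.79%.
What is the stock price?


Formula: P = D1 / (r - g)
Spread: r - g = 0.071 - 0.0379 = 0.0331
Substituting: P = $1.43 / 0.0331
P = $43.20

$43.20


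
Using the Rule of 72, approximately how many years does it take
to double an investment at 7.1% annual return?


Formula: Years ≈ 72 / r
Substituting: Years ≈ 72 / 7.1
Years ≈ 10.1

10.1 years


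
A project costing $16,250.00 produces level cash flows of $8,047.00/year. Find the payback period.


Formula: Payback = investment / annual cash flow
Substituting: Payback = $16,250.00 / $8,047.00
Payback = 2.0194 years

2.0194 years


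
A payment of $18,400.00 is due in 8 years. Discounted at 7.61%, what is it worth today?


Formula: PV = FV / (1 + r)^n
Substituting: PV = $18,400.00 / (1 + 0.0761)^8
Discount factor: (1.0761)^8 = 1.79813
PV = $18,400.00 / 1.79813 = $10,232.85

$10,232.85


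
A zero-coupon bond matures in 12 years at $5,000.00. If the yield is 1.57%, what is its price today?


Formula: Price = FV / (1 + r)^n
Substituting: Price = $5,000.00 / (1 + 0.0157)^12
Discount factor: (1.0157)^12 = 1.205551
Price = $5,000.00 / 1.205551 = $4,147.48

$4,147.48


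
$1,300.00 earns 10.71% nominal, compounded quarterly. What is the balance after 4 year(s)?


Formula: FV = P * (1 + r/m)^(m*t)
Period rate: r/m = 0.1071 / 4 = 0.026775
Total periods: m*t = 4 * 4 = 16
Growth factor: (1 + 0.026775)^16 = 1.526176
FV = $1,300.00 * 1.526176 = $1,984.03

$1,984.03


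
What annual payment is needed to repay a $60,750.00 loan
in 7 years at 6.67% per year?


Formula: PMT = PV * r / (1 - (1+r)^(-n))
Denominator: 1 - (1 + 0.0667)^(-7) = 0.363638
Numerator: $60,750.00 * 0.0667 = 4052.025
PMT = 4052.025 / 0.363638 = $11,143.00

$11,143.00


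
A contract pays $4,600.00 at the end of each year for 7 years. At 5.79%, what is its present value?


Formula: PV = PMT * (1 - (1+r)^(-n)) / r
Discount factor: (1 + 0.0579)^(-7) = 0.674354
Bracket: 1 - 0.674354 = 0.325646
PV = $4,600.00 * 0.325646 / 0.0579 = $25,871.73

$25,871.73


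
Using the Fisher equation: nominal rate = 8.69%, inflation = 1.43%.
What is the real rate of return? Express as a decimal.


Formula: (1 + r_real) = (1 + r_nom) / (1 + inflation)
Substituting: (1 + r_real) = 1.0869 / 1.0143
(1 + r_real) = 1.071576
r_real = 1.071576 - 1 = 0.071576

0.071576


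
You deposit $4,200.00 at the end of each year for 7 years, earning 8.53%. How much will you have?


Formula: FV = PMT * ((1+r)^n - 1) / r
Growth factor: (1 + 0.0853)^7 = 1.773571
Numerator: 1.773571 - 1 = 0.773571
FV = $4,200.00 * 0.773571 / 0.0853 = $38,089.08

$38,089.08


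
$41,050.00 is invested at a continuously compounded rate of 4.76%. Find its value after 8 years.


Formula: FV = P * e^(r*t)
Exponent: r*t = 0.0476 * 8 = 0.3808
e^(0.3808) = 1.463455
FV = $41,050.00 * 1.463455 = $60,074.82

$60,074.82


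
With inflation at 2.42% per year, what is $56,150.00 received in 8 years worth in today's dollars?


Formula: Real value = nominal / (1 + inflation)^years
Price level: (1 + 0.0242)^8 = 1.210816
Real value = $56,150.00 / 1.210816 = $46,373.68

$46,373.68


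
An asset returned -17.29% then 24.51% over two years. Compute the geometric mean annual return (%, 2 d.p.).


Formula: Geometric mean = ((1+r1)*(1+r2))^(1/2) - 1
Product: (1 + -0.1729) * (1 + 0.2451) = 0.8271 * 1.2451 = 1.029822
Square root: 1.029822^0.5 = 1.014802
Geometric mean = 1.014802 - 1 = 0.014802
As percentage: 1.48%

1.48%


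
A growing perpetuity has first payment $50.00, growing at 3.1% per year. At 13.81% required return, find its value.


Formula: PV = C / (r - g)
Spread: r - g = 0.1381 - 0.031 = 0.1071
Substituting: PV = $50.00 / 0.1071
PV = $466.85

$466.85


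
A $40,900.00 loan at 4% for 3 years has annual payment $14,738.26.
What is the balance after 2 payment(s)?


Formula: Balance = PV*(1+r)^k - PMT*((1+r)^k - 1)/r
Growth: (1 + 0.04)^2 = 1.0816
Accumulated factor: ((1+r)^k - 1)/r = 2.04
Balance = $40,900.00 * 1.0816 - $14,738.26 * 2.04
Balance = $14,171.39

$14,171.39


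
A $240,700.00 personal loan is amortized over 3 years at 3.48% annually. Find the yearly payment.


Formula: PMT = PV * r / (1 - (1+r)^(-n))
Denominator: 1 - (1 + 0.0348)^(-3) = 0.097534
Numerator: $240,700.00 * 0.0348 = 8376.36
PMT = 8376.36 / 0.097534 = $85,881.24

$85,881.24


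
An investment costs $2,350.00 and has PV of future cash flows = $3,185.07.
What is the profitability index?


Formula: PI = PV(cash flows) / initial investment
Substituting: PI = $3,185.07 / $2,350.00
PI = 1.3553

1.3553


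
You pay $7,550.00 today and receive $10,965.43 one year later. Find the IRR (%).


Formula: IRR = C1/C0 - 1
Substituting: IRR = $10,965.43 / $7,550.00 - 1
Ratio: 1.452375 - 1 = 0.452375
IRR = 45.2375%

45.2375%
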